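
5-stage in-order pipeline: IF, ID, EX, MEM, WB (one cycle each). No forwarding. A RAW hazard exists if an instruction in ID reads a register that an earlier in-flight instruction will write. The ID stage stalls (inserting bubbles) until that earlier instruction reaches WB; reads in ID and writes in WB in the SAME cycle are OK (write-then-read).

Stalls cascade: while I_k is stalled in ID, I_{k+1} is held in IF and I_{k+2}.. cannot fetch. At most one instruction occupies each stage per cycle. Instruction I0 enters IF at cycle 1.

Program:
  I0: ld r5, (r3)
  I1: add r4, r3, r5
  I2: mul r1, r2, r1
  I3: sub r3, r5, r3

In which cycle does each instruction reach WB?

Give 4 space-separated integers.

Answer: 5 8 9 10

Derivation:
I0 ld r5 <- r3: IF@1 ID@2 stall=0 (-) EX@3 MEM@4 WB@5
I1 add r4 <- r3,r5: IF@2 ID@3 stall=2 (RAW on I0.r5 (WB@5)) EX@6 MEM@7 WB@8
I2 mul r1 <- r2,r1: IF@3 ID@6 stall=0 (-) EX@7 MEM@8 WB@9
I3 sub r3 <- r5,r3: IF@6 ID@7 stall=0 (-) EX@8 MEM@9 WB@10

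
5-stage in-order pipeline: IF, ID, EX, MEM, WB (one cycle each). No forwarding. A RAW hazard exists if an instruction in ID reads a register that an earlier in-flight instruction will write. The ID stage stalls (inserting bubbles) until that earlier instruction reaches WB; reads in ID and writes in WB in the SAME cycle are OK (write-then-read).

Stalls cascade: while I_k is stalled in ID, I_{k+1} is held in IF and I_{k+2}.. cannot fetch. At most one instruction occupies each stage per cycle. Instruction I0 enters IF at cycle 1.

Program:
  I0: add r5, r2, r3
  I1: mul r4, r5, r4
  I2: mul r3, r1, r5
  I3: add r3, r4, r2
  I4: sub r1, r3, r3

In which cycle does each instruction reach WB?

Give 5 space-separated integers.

Answer: 5 8 9 11 14

Derivation:
I0 add r5 <- r2,r3: IF@1 ID@2 stall=0 (-) EX@3 MEM@4 WB@5
I1 mul r4 <- r5,r4: IF@2 ID@3 stall=2 (RAW on I0.r5 (WB@5)) EX@6 MEM@7 WB@8
I2 mul r3 <- r1,r5: IF@3 ID@6 stall=0 (-) EX@7 MEM@8 WB@9
I3 add r3 <- r4,r2: IF@6 ID@7 stall=1 (RAW on I1.r4 (WB@8)) EX@9 MEM@10 WB@11
I4 sub r1 <- r3,r3: IF@7 ID@9 stall=2 (RAW on I3.r3 (WB@11)) EX@12 MEM@13 WB@14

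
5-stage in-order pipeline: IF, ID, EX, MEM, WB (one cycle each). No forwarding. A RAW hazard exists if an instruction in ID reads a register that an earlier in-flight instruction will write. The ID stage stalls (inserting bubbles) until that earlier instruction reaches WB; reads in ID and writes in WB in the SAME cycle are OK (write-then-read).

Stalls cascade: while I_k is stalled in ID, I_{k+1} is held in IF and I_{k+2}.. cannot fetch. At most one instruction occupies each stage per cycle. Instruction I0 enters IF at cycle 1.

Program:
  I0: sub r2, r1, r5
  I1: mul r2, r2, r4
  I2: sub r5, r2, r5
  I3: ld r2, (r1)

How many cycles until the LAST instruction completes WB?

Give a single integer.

I0 sub r2 <- r1,r5: IF@1 ID@2 stall=0 (-) EX@3 MEM@4 WB@5
I1 mul r2 <- r2,r4: IF@2 ID@3 stall=2 (RAW on I0.r2 (WB@5)) EX@6 MEM@7 WB@8
I2 sub r5 <- r2,r5: IF@3 ID@6 stall=2 (RAW on I1.r2 (WB@8)) EX@9 MEM@10 WB@11
I3 ld r2 <- r1: IF@6 ID@9 stall=0 (-) EX@10 MEM@11 WB@12

Answer: 12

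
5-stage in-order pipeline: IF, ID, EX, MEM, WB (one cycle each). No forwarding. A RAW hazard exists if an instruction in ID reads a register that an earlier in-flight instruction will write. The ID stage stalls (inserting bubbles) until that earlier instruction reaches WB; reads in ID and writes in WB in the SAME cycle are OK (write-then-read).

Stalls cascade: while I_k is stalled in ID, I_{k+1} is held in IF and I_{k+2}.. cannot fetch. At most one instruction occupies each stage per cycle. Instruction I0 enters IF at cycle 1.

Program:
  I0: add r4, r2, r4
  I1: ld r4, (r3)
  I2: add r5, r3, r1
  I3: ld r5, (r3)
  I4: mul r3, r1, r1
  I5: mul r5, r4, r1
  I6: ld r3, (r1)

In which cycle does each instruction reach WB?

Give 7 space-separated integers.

Answer: 5 6 7 8 9 10 11

Derivation:
I0 add r4 <- r2,r4: IF@1 ID@2 stall=0 (-) EX@3 MEM@4 WB@5
I1 ld r4 <- r3: IF@2 ID@3 stall=0 (-) EX@4 MEM@5 WB@6
I2 add r5 <- r3,r1: IF@3 ID@4 stall=0 (-) EX@5 MEM@6 WB@7
I3 ld r5 <- r3: IF@4 ID@5 stall=0 (-) EX@6 MEM@7 WB@8
I4 mul r3 <- r1,r1: IF@5 ID@6 stall=0 (-) EX@7 MEM@8 WB@9
I5 mul r5 <- r4,r1: IF@6 ID@7 stall=0 (-) EX@8 MEM@9 WB@10
I6 ld r3 <- r1: IF@7 ID@8 stall=0 (-) EX@9 MEM@10 WB@11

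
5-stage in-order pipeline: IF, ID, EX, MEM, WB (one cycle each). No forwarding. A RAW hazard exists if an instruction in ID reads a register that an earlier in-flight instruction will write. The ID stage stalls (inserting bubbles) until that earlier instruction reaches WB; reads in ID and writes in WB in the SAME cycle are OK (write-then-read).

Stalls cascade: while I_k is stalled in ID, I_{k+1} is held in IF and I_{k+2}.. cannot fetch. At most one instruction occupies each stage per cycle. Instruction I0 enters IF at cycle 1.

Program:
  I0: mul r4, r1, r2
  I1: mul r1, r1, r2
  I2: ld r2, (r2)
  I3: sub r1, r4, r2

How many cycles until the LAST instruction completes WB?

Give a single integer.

Answer: 10

Derivation:
I0 mul r4 <- r1,r2: IF@1 ID@2 stall=0 (-) EX@3 MEM@4 WB@5
I1 mul r1 <- r1,r2: IF@2 ID@3 stall=0 (-) EX@4 MEM@5 WB@6
I2 ld r2 <- r2: IF@3 ID@4 stall=0 (-) EX@5 MEM@6 WB@7
I3 sub r1 <- r4,r2: IF@4 ID@5 stall=2 (RAW on I2.r2 (WB@7)) EX@8 MEM@9 WB@10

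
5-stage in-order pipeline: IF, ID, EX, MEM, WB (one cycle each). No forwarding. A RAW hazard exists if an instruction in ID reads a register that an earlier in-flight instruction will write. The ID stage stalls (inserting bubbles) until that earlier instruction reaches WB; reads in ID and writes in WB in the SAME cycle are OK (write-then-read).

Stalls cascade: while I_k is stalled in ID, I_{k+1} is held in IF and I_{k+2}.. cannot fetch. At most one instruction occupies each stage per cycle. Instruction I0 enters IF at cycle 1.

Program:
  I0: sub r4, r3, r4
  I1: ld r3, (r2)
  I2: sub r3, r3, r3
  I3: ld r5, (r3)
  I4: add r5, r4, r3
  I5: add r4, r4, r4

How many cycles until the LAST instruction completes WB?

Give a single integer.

Answer: 14

Derivation:
I0 sub r4 <- r3,r4: IF@1 ID@2 stall=0 (-) EX@3 MEM@4 WB@5
I1 ld r3 <- r2: IF@2 ID@3 stall=0 (-) EX@4 MEM@5 WB@6
I2 sub r3 <- r3,r3: IF@3 ID@4 stall=2 (RAW on I1.r3 (WB@6)) EX@7 MEM@8 WB@9
I3 ld r5 <- r3: IF@4 ID@7 stall=2 (RAW on I2.r3 (WB@9)) EX@10 MEM@11 WB@12
I4 add r5 <- r4,r3: IF@7 ID@10 stall=0 (-) EX@11 MEM@12 WB@13
I5 add r4 <- r4,r4: IF@10 ID@11 stall=0 (-) EX@12 MEM@13 WB@14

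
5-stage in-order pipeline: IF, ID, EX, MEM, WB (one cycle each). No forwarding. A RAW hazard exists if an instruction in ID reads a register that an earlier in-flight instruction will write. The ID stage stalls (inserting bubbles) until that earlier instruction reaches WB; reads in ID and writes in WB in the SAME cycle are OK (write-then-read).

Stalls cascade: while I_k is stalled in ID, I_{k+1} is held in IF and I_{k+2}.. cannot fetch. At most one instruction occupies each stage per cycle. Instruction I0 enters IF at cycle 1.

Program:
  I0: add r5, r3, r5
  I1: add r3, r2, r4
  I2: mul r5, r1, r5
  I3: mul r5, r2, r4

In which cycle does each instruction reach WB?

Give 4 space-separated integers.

I0 add r5 <- r3,r5: IF@1 ID@2 stall=0 (-) EX@3 MEM@4 WB@5
I1 add r3 <- r2,r4: IF@2 ID@3 stall=0 (-) EX@4 MEM@5 WB@6
I2 mul r5 <- r1,r5: IF@3 ID@4 stall=1 (RAW on I0.r5 (WB@5)) EX@6 MEM@7 WB@8
I3 mul r5 <- r2,r4: IF@4 ID@6 stall=0 (-) EX@7 MEM@8 WB@9

Answer: 5 6 8 9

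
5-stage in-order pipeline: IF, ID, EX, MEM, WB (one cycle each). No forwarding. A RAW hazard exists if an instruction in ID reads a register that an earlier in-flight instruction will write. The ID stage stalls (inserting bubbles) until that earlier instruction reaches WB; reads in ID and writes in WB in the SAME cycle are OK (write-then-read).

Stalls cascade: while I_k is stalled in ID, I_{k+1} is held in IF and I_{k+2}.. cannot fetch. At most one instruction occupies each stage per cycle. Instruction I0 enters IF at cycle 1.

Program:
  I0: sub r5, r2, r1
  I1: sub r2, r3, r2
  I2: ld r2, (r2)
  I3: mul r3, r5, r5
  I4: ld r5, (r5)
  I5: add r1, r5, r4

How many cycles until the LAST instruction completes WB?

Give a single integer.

I0 sub r5 <- r2,r1: IF@1 ID@2 stall=0 (-) EX@3 MEM@4 WB@5
I1 sub r2 <- r3,r2: IF@2 ID@3 stall=0 (-) EX@4 MEM@5 WB@6
I2 ld r2 <- r2: IF@3 ID@4 stall=2 (RAW on I1.r2 (WB@6)) EX@7 MEM@8 WB@9
I3 mul r3 <- r5,r5: IF@4 ID@7 stall=0 (-) EX@8 MEM@9 WB@10
I4 ld r5 <- r5: IF@7 ID@8 stall=0 (-) EX@9 MEM@10 WB@11
I5 add r1 <- r5,r4: IF@8 ID@9 stall=2 (RAW on I4.r5 (WB@11)) EX@12 MEM@13 WB@14

Answer: 14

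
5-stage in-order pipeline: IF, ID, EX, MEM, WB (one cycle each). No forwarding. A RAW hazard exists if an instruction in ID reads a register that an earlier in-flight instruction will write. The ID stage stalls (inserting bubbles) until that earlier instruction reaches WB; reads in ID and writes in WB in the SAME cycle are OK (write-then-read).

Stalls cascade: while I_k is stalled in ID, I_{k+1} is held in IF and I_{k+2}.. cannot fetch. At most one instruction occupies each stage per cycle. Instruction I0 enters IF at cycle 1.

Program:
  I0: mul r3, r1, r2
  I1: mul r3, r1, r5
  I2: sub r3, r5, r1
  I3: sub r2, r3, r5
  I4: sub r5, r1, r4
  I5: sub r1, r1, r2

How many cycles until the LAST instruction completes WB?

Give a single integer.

I0 mul r3 <- r1,r2: IF@1 ID@2 stall=0 (-) EX@3 MEM@4 WB@5
I1 mul r3 <- r1,r5: IF@2 ID@3 stall=0 (-) EX@4 MEM@5 WB@6
I2 sub r3 <- r5,r1: IF@3 ID@4 stall=0 (-) EX@5 MEM@6 WB@7
I3 sub r2 <- r3,r5: IF@4 ID@5 stall=2 (RAW on I2.r3 (WB@7)) EX@8 MEM@9 WB@10
I4 sub r5 <- r1,r4: IF@5 ID@8 stall=0 (-) EX@9 MEM@10 WB@11
I5 sub r1 <- r1,r2: IF@8 ID@9 stall=1 (RAW on I3.r2 (WB@10)) EX@11 MEM@12 WB@13

Answer: 13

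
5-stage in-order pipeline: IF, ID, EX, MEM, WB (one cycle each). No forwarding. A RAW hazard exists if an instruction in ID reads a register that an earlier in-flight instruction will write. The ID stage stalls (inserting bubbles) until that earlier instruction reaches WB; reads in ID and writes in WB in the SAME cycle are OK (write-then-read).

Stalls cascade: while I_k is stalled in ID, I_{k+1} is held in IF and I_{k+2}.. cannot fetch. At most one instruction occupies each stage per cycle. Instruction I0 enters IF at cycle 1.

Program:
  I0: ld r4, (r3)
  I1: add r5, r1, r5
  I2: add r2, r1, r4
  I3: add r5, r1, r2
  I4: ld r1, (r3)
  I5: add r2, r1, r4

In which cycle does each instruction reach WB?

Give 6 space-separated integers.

I0 ld r4 <- r3: IF@1 ID@2 stall=0 (-) EX@3 MEM@4 WB@5
I1 add r5 <- r1,r5: IF@2 ID@3 stall=0 (-) EX@4 MEM@5 WB@6
I2 add r2 <- r1,r4: IF@3 ID@4 stall=1 (RAW on I0.r4 (WB@5)) EX@6 MEM@7 WB@8
I3 add r5 <- r1,r2: IF@4 ID@6 stall=2 (RAW on I2.r2 (WB@8)) EX@9 MEM@10 WB@11
I4 ld r1 <- r3: IF@6 ID@9 stall=0 (-) EX@10 MEM@11 WB@12
I5 add r2 <- r1,r4: IF@9 ID@10 stall=2 (RAW on I4.r1 (WB@12)) EX@13 MEM@14 WB@15

Answer: 5 6 8 11 12 15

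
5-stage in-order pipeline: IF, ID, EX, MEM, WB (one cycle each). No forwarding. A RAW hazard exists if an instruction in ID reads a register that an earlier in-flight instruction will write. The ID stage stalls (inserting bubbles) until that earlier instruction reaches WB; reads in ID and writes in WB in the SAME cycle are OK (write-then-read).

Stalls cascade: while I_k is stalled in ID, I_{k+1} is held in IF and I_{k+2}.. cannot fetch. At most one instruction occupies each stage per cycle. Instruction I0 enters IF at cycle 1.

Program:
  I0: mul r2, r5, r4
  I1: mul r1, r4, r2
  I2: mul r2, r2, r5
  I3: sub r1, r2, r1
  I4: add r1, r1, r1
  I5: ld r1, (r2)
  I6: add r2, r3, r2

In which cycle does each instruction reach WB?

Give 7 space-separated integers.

I0 mul r2 <- r5,r4: IF@1 ID@2 stall=0 (-) EX@3 MEM@4 WB@5
I1 mul r1 <- r4,r2: IF@2 ID@3 stall=2 (RAW on I0.r2 (WB@5)) EX@6 MEM@7 WB@8
I2 mul r2 <- r2,r5: IF@3 ID@6 stall=0 (-) EX@7 MEM@8 WB@9
I3 sub r1 <- r2,r1: IF@6 ID@7 stall=2 (RAW on I2.r2 (WB@9)) EX@10 MEM@11 WB@12
I4 add r1 <- r1,r1: IF@7 ID@10 stall=2 (RAW on I3.r1 (WB@12)) EX@13 MEM@14 WB@15
I5 ld r1 <- r2: IF@10 ID@13 stall=0 (-) EX@14 MEM@15 WB@16
I6 add r2 <- r3,r2: IF@13 ID@14 stall=0 (-) EX@15 MEM@16 WB@17

Answer: 5 8 9 12 15 16 17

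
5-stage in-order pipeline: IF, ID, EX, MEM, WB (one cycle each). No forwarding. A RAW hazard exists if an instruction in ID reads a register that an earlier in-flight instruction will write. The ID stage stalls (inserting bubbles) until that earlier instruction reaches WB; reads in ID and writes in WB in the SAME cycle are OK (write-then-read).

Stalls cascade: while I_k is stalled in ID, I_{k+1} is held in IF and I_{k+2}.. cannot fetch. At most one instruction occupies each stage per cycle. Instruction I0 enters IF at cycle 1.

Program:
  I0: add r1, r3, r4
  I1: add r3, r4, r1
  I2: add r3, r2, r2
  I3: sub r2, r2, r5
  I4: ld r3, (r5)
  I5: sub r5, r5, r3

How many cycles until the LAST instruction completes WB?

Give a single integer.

I0 add r1 <- r3,r4: IF@1 ID@2 stall=0 (-) EX@3 MEM@4 WB@5
I1 add r3 <- r4,r1: IF@2 ID@3 stall=2 (RAW on I0.r1 (WB@5)) EX@6 MEM@7 WB@8
I2 add r3 <- r2,r2: IF@3 ID@6 stall=0 (-) EX@7 MEM@8 WB@9
I3 sub r2 <- r2,r5: IF@6 ID@7 stall=0 (-) EX@8 MEM@9 WB@10
I4 ld r3 <- r5: IF@7 ID@8 stall=0 (-) EX@9 MEM@10 WB@11
I5 sub r5 <- r5,r3: IF@8 ID@9 stall=2 (RAW on I4.r3 (WB@11)) EX@12 MEM@13 WB@14

Answer: 14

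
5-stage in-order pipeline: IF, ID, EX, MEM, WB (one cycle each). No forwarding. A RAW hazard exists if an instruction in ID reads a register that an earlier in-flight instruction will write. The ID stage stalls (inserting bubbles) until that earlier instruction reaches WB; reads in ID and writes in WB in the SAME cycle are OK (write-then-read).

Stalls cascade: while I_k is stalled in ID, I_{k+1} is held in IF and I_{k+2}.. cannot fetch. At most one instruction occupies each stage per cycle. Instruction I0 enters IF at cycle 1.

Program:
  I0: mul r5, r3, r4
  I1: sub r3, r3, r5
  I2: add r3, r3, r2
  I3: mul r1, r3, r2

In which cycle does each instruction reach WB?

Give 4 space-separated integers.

Answer: 5 8 11 14

Derivation:
I0 mul r5 <- r3,r4: IF@1 ID@2 stall=0 (-) EX@3 MEM@4 WB@5
I1 sub r3 <- r3,r5: IF@2 ID@3 stall=2 (RAW on I0.r5 (WB@5)) EX@6 MEM@7 WB@8
I2 add r3 <- r3,r2: IF@3 ID@6 stall=2 (RAW on I1.r3 (WB@8)) EX@9 MEM@10 WB@11
I3 mul r1 <- r3,r2: IF@6 ID@9 stall=2 (RAW on I2.r3 (WB@11)) EX@12 MEM@13 WB@14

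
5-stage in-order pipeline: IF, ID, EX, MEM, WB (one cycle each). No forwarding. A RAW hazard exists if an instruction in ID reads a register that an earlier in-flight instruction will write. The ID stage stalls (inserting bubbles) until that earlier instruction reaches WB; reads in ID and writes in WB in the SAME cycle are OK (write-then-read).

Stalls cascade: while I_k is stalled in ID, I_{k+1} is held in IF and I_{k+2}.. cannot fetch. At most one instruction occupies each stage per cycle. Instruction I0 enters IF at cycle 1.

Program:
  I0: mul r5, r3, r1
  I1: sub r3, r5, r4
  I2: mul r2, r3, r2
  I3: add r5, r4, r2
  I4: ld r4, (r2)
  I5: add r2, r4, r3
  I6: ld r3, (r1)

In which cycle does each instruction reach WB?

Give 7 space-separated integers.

Answer: 5 8 11 14 15 18 19

Derivation:
I0 mul r5 <- r3,r1: IF@1 ID@2 stall=0 (-) EX@3 MEM@4 WB@5
I1 sub r3 <- r5,r4: IF@2 ID@3 stall=2 (RAW on I0.r5 (WB@5)) EX@6 MEM@7 WB@8
I2 mul r2 <- r3,r2: IF@3 ID@6 stall=2 (RAW on I1.r3 (WB@8)) EX@9 MEM@10 WB@11
I3 add r5 <- r4,r2: IF@6 ID@9 stall=2 (RAW on I2.r2 (WB@11)) EX@12 MEM@13 WB@14
I4 ld r4 <- r2: IF@9 ID@12 stall=0 (-) EX@13 MEM@14 WB@15
I5 add r2 <- r4,r3: IF@12 ID@13 stall=2 (RAW on I4.r4 (WB@15)) EX@16 MEM@17 WB@18
I6 ld r3 <- r1: IF@13 ID@16 stall=0 (-) EX@17 MEM@18 WB@19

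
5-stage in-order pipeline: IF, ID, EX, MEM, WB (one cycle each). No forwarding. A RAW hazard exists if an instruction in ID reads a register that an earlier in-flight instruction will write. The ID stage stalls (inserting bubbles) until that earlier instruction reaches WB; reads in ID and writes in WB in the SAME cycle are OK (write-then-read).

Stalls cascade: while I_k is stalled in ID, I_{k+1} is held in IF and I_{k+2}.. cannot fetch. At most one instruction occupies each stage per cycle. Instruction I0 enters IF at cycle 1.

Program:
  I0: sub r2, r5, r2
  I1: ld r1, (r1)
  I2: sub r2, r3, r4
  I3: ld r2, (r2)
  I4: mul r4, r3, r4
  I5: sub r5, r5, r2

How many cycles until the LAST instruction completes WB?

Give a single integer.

Answer: 13

Derivation:
I0 sub r2 <- r5,r2: IF@1 ID@2 stall=0 (-) EX@3 MEM@4 WB@5
I1 ld r1 <- r1: IF@2 ID@3 stall=0 (-) EX@4 MEM@5 WB@6
I2 sub r2 <- r3,r4: IF@3 ID@4 stall=0 (-) EX@5 MEM@6 WB@7
I3 ld r2 <- r2: IF@4 ID@5 stall=2 (RAW on I2.r2 (WB@7)) EX@8 MEM@9 WB@10
I4 mul r4 <- r3,r4: IF@5 ID@8 stall=0 (-) EX@9 MEM@10 WB@11
I5 sub r5 <- r5,r2: IF@8 ID@9 stall=1 (RAW on I3.r2 (WB@10)) EX@11 MEM@12 WB@13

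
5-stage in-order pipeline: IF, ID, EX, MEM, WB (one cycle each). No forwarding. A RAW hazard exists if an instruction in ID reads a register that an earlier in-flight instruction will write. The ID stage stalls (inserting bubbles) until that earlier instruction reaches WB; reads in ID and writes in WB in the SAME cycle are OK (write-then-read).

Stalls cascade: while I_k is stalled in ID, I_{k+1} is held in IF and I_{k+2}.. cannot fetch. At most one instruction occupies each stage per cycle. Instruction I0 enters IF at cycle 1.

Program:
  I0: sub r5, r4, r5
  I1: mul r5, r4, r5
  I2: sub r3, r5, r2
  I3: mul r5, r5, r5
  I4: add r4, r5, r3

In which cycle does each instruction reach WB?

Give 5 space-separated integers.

I0 sub r5 <- r4,r5: IF@1 ID@2 stall=0 (-) EX@3 MEM@4 WB@5
I1 mul r5 <- r4,r5: IF@2 ID@3 stall=2 (RAW on I0.r5 (WB@5)) EX@6 MEM@7 WB@8
I2 sub r3 <- r5,r2: IF@3 ID@6 stall=2 (RAW on I1.r5 (WB@8)) EX@9 MEM@10 WB@11
I3 mul r5 <- r5,r5: IF@6 ID@9 stall=0 (-) EX@10 MEM@11 WB@12
I4 add r4 <- r5,r3: IF@9 ID@10 stall=2 (RAW on I3.r5 (WB@12)) EX@13 MEM@14 WB@15

Answer: 5 8 11 12 15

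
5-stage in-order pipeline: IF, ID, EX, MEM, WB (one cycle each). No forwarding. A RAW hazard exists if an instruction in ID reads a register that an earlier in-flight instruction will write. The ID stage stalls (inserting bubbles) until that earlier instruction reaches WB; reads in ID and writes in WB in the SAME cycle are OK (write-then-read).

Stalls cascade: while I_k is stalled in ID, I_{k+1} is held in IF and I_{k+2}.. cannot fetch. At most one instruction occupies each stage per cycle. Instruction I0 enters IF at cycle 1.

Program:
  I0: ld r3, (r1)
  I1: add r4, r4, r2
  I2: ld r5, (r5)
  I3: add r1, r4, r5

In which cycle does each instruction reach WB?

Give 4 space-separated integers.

I0 ld r3 <- r1: IF@1 ID@2 stall=0 (-) EX@3 MEM@4 WB@5
I1 add r4 <- r4,r2: IF@2 ID@3 stall=0 (-) EX@4 MEM@5 WB@6
I2 ld r5 <- r5: IF@3 ID@4 stall=0 (-) EX@5 MEM@6 WB@7
I3 add r1 <- r4,r5: IF@4 ID@5 stall=2 (RAW on I2.r5 (WB@7)) EX@8 MEM@9 WB@10

Answer: 5 6 7 10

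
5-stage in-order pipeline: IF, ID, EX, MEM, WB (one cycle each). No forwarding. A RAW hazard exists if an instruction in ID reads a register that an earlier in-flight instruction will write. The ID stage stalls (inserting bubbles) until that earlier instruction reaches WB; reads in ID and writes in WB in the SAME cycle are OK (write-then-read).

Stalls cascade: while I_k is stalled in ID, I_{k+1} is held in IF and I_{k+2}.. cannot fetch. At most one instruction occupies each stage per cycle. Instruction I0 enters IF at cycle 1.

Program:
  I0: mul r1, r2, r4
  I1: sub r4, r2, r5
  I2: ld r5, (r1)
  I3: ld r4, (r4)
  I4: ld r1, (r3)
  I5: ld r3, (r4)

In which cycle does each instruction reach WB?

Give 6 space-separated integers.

I0 mul r1 <- r2,r4: IF@1 ID@2 stall=0 (-) EX@3 MEM@4 WB@5
I1 sub r4 <- r2,r5: IF@2 ID@3 stall=0 (-) EX@4 MEM@5 WB@6
I2 ld r5 <- r1: IF@3 ID@4 stall=1 (RAW on I0.r1 (WB@5)) EX@6 MEM@7 WB@8
I3 ld r4 <- r4: IF@4 ID@6 stall=0 (-) EX@7 MEM@8 WB@9
I4 ld r1 <- r3: IF@6 ID@7 stall=0 (-) EX@8 MEM@9 WB@10
I5 ld r3 <- r4: IF@7 ID@8 stall=1 (RAW on I3.r4 (WB@9)) EX@10 MEM@11 WB@12

Answer: 5 6 8 9 10 12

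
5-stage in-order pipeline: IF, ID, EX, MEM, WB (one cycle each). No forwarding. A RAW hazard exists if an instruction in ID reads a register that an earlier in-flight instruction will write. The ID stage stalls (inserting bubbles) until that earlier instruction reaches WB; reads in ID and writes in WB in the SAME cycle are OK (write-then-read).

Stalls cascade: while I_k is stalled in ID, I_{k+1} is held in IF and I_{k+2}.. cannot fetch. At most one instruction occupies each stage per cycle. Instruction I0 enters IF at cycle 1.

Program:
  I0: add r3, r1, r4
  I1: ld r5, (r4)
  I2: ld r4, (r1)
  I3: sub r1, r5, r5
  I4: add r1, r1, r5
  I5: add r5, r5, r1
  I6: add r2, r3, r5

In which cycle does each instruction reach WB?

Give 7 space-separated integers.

Answer: 5 6 7 9 12 15 18

Derivation:
I0 add r3 <- r1,r4: IF@1 ID@2 stall=0 (-) EX@3 MEM@4 WB@5
I1 ld r5 <- r4: IF@2 ID@3 stall=0 (-) EX@4 MEM@5 WB@6
I2 ld r4 <- r1: IF@3 ID@4 stall=0 (-) EX@5 MEM@6 WB@7
I3 sub r1 <- r5,r5: IF@4 ID@5 stall=1 (RAW on I1.r5 (WB@6)) EX@7 MEM@8 WB@9
I4 add r1 <- r1,r5: IF@5 ID@7 stall=2 (RAW on I3.r1 (WB@9)) EX@10 MEM@11 WB@12
I5 add r5 <- r5,r1: IF@7 ID@10 stall=2 (RAW on I4.r1 (WB@12)) EX@13 MEM@14 WB@15
I6 add r2 <- r3,r5: IF@10 ID@13 stall=2 (RAW on I5.r5 (WB@15)) EX@16 MEM@17 WB@18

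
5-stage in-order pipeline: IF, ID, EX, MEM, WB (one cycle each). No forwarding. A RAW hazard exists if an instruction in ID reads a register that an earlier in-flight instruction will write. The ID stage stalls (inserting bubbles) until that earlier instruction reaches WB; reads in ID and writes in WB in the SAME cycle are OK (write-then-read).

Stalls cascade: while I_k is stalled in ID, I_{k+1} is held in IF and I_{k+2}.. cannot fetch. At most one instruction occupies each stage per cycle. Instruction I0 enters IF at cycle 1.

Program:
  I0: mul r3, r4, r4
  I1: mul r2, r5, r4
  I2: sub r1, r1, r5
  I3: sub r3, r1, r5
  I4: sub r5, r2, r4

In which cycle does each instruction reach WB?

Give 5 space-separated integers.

I0 mul r3 <- r4,r4: IF@1 ID@2 stall=0 (-) EX@3 MEM@4 WB@5
I1 mul r2 <- r5,r4: IF@2 ID@3 stall=0 (-) EX@4 MEM@5 WB@6
I2 sub r1 <- r1,r5: IF@3 ID@4 stall=0 (-) EX@5 MEM@6 WB@7
I3 sub r3 <- r1,r5: IF@4 ID@5 stall=2 (RAW on I2.r1 (WB@7)) EX@8 MEM@9 WB@10
I4 sub r5 <- r2,r4: IF@5 ID@8 stall=0 (-) EX@9 MEM@10 WB@11

Answer: 5 6 7 10 11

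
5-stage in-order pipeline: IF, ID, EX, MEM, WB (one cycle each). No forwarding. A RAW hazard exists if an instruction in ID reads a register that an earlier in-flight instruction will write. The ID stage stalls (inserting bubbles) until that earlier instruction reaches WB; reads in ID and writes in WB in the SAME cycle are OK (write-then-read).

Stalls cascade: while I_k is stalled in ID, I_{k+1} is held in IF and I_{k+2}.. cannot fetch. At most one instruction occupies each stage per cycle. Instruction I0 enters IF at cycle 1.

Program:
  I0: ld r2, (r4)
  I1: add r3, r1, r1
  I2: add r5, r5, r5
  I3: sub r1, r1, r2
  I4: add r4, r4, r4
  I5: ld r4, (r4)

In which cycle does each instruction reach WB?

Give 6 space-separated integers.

I0 ld r2 <- r4: IF@1 ID@2 stall=0 (-) EX@3 MEM@4 WB@5
I1 add r3 <- r1,r1: IF@2 ID@3 stall=0 (-) EX@4 MEM@5 WB@6
I2 add r5 <- r5,r5: IF@3 ID@4 stall=0 (-) EX@5 MEM@6 WB@7
I3 sub r1 <- r1,r2: IF@4 ID@5 stall=0 (-) EX@6 MEM@7 WB@8
I4 add r4 <- r4,r4: IF@5 ID@6 stall=0 (-) EX@7 MEM@8 WB@9
I5 ld r4 <- r4: IF@6 ID@7 stall=2 (RAW on I4.r4 (WB@9)) EX@10 MEM@11 WB@12

Answer: 5 6 7 8 9 12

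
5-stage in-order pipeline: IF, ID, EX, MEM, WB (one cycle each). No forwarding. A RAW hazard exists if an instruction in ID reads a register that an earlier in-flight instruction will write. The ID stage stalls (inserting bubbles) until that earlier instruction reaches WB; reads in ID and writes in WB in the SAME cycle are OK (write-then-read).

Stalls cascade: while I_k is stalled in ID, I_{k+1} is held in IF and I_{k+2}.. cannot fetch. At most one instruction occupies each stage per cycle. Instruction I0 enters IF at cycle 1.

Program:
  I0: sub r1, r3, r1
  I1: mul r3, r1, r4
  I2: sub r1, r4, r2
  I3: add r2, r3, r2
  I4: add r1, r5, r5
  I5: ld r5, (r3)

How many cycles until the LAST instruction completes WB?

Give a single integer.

Answer: 13

Derivation:
I0 sub r1 <- r3,r1: IF@1 ID@2 stall=0 (-) EX@3 MEM@4 WB@5
I1 mul r3 <- r1,r4: IF@2 ID@3 stall=2 (RAW on I0.r1 (WB@5)) EX@6 MEM@7 WB@8
I2 sub r1 <- r4,r2: IF@3 ID@6 stall=0 (-) EX@7 MEM@8 WB@9
I3 add r2 <- r3,r2: IF@6 ID@7 stall=1 (RAW on I1.r3 (WB@8)) EX@9 MEM@10 WB@11
I4 add r1 <- r5,r5: IF@7 ID@9 stall=0 (-) EX@10 MEM@11 WB@12
I5 ld r5 <- r3: IF@9 ID@10 stall=0 (-) EX@11 MEM@12 WB@13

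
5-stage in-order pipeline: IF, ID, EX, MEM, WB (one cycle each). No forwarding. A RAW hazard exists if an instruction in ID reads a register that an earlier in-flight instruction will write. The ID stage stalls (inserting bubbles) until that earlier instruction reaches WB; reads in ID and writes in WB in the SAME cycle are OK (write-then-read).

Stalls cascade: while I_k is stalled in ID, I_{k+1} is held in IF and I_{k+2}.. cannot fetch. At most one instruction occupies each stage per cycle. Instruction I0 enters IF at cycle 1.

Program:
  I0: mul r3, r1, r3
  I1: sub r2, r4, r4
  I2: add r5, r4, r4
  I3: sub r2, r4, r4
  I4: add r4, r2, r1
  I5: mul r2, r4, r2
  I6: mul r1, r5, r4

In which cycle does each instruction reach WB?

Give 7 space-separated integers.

I0 mul r3 <- r1,r3: IF@1 ID@2 stall=0 (-) EX@3 MEM@4 WB@5
I1 sub r2 <- r4,r4: IF@2 ID@3 stall=0 (-) EX@4 MEM@5 WB@6
I2 add r5 <- r4,r4: IF@3 ID@4 stall=0 (-) EX@5 MEM@6 WB@7
I3 sub r2 <- r4,r4: IF@4 ID@5 stall=0 (-) EX@6 MEM@7 WB@8
I4 add r4 <- r2,r1: IF@5 ID@6 stall=2 (RAW on I3.r2 (WB@8)) EX@9 MEM@10 WB@11
I5 mul r2 <- r4,r2: IF@6 ID@9 stall=2 (RAW on I4.r4 (WB@11)) EX@12 MEM@13 WB@14
I6 mul r1 <- r5,r4: IF@9 ID@12 stall=0 (-) EX@13 MEM@14 WB@15

Answer: 5 6 7 8 11 14 15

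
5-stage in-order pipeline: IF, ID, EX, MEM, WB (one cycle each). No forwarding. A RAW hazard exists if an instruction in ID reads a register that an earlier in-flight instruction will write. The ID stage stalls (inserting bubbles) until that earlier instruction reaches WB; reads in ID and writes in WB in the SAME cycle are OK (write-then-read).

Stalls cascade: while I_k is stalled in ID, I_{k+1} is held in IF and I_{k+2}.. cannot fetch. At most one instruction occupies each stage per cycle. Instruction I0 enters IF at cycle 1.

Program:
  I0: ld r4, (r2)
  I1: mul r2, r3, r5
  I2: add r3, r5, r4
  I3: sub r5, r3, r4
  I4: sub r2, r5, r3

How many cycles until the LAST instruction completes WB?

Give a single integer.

Answer: 14

Derivation:
I0 ld r4 <- r2: IF@1 ID@2 stall=0 (-) EX@3 MEM@4 WB@5
I1 mul r2 <- r3,r5: IF@2 ID@3 stall=0 (-) EX@4 MEM@5 WB@6
I2 add r3 <- r5,r4: IF@3 ID@4 stall=1 (RAW on I0.r4 (WB@5)) EX@6 MEM@7 WB@8
I3 sub r5 <- r3,r4: IF@4 ID@6 stall=2 (RAW on I2.r3 (WB@8)) EX@9 MEM@10 WB@11
I4 sub r2 <- r5,r3: IF@6 ID@9 stall=2 (RAW on I3.r5 (WB@11)) EX@12 MEM@13 WB@14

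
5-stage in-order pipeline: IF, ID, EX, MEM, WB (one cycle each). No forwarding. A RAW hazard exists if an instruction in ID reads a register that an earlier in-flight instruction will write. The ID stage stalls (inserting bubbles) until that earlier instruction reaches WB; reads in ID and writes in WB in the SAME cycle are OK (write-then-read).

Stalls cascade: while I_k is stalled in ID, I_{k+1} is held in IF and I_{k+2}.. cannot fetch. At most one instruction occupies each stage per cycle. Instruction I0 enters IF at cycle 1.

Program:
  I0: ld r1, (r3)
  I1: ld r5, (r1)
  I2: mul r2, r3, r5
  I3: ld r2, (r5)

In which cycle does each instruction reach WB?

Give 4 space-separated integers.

I0 ld r1 <- r3: IF@1 ID@2 stall=0 (-) EX@3 MEM@4 WB@5
I1 ld r5 <- r1: IF@2 ID@3 stall=2 (RAW on I0.r1 (WB@5)) EX@6 MEM@7 WB@8
I2 mul r2 <- r3,r5: IF@3 ID@6 stall=2 (RAW on I1.r5 (WB@8)) EX@9 MEM@10 WB@11
I3 ld r2 <- r5: IF@6 ID@9 stall=0 (-) EX@10 MEM@11 WB@12

Answer: 5 8 11 12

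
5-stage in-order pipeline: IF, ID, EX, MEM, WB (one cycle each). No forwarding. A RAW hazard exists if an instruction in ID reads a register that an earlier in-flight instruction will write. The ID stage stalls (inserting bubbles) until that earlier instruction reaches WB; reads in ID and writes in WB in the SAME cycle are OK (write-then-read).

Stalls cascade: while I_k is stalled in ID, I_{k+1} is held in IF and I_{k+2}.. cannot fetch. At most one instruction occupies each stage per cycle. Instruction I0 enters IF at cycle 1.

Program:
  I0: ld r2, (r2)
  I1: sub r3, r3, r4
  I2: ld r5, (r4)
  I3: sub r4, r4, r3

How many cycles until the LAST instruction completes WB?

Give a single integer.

I0 ld r2 <- r2: IF@1 ID@2 stall=0 (-) EX@3 MEM@4 WB@5
I1 sub r3 <- r3,r4: IF@2 ID@3 stall=0 (-) EX@4 MEM@5 WB@6
I2 ld r5 <- r4: IF@3 ID@4 stall=0 (-) EX@5 MEM@6 WB@7
I3 sub r4 <- r4,r3: IF@4 ID@5 stall=1 (RAW on I1.r3 (WB@6)) EX@7 MEM@8 WB@9

Answer: 9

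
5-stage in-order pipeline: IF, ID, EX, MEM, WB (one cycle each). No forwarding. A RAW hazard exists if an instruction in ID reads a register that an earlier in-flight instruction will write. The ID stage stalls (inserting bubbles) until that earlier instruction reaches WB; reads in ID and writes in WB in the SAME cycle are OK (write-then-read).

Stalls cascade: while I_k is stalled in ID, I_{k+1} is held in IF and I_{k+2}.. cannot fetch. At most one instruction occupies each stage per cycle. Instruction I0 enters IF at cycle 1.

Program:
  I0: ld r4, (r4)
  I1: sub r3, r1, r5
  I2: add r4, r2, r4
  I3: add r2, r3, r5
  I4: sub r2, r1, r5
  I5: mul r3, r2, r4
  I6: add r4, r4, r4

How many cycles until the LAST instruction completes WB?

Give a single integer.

I0 ld r4 <- r4: IF@1 ID@2 stall=0 (-) EX@3 MEM@4 WB@5
I1 sub r3 <- r1,r5: IF@2 ID@3 stall=0 (-) EX@4 MEM@5 WB@6
I2 add r4 <- r2,r4: IF@3 ID@4 stall=1 (RAW on I0.r4 (WB@5)) EX@6 MEM@7 WB@8
I3 add r2 <- r3,r5: IF@4 ID@6 stall=0 (-) EX@7 MEM@8 WB@9
I4 sub r2 <- r1,r5: IF@6 ID@7 stall=0 (-) EX@8 MEM@9 WB@10
I5 mul r3 <- r2,r4: IF@7 ID@8 stall=2 (RAW on I4.r2 (WB@10)) EX@11 MEM@12 WB@13
I6 add r4 <- r4,r4: IF@8 ID@11 stall=0 (-) EX@12 MEM@13 WB@14

Answer: 14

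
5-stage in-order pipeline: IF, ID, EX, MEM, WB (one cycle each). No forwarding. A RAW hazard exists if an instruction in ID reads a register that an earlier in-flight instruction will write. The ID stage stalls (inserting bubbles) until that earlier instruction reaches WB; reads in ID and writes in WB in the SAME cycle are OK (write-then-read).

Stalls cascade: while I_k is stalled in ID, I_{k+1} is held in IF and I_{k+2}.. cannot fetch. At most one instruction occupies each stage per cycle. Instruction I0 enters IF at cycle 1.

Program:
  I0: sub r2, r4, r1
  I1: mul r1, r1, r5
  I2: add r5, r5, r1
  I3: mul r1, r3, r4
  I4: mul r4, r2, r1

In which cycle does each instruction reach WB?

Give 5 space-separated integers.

Answer: 5 6 9 10 13

Derivation:
I0 sub r2 <- r4,r1: IF@1 ID@2 stall=0 (-) EX@3 MEM@4 WB@5
I1 mul r1 <- r1,r5: IF@2 ID@3 stall=0 (-) EX@4 MEM@5 WB@6
I2 add r5 <- r5,r1: IF@3 ID@4 stall=2 (RAW on I1.r1 (WB@6)) EX@7 MEM@8 WB@9
I3 mul r1 <- r3,r4: IF@4 ID@7 stall=0 (-) EX@8 MEM@9 WB@10
I4 mul r4 <- r2,r1: IF@7 ID@8 stall=2 (RAW on I3.r1 (WB@10)) EX@11 MEM@12 WB@13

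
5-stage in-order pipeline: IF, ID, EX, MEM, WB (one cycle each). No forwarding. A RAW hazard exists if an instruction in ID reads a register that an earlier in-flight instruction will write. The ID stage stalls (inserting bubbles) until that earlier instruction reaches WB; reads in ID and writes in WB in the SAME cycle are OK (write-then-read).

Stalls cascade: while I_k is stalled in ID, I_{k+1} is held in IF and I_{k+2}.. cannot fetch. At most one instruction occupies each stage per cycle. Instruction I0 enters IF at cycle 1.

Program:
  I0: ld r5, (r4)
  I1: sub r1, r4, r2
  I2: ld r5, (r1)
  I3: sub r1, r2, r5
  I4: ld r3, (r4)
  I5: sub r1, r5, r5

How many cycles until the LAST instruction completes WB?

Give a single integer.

I0 ld r5 <- r4: IF@1 ID@2 stall=0 (-) EX@3 MEM@4 WB@5
I1 sub r1 <- r4,r2: IF@2 ID@3 stall=0 (-) EX@4 MEM@5 WB@6
I2 ld r5 <- r1: IF@3 ID@4 stall=2 (RAW on I1.r1 (WB@6)) EX@7 MEM@8 WB@9
I3 sub r1 <- r2,r5: IF@4 ID@7 stall=2 (RAW on I2.r5 (WB@9)) EX@10 MEM@11 WB@12
I4 ld r3 <- r4: IF@7 ID@10 stall=0 (-) EX@11 MEM@12 WB@13
I5 sub r1 <- r5,r5: IF@10 ID@11 stall=0 (-) EX@12 MEM@13 WB@14

Answer: 14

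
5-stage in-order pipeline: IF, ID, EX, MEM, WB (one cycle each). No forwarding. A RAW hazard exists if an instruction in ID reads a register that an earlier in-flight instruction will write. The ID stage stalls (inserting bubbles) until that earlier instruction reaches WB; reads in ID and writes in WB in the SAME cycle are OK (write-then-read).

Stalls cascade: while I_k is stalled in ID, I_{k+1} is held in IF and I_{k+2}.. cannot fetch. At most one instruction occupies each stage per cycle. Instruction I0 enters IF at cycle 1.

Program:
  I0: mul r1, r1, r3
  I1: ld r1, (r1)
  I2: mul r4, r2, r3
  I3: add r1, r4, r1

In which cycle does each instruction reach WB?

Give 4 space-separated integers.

I0 mul r1 <- r1,r3: IF@1 ID@2 stall=0 (-) EX@3 MEM@4 WB@5
I1 ld r1 <- r1: IF@2 ID@3 stall=2 (RAW on I0.r1 (WB@5)) EX@6 MEM@7 WB@8
I2 mul r4 <- r2,r3: IF@3 ID@6 stall=0 (-) EX@7 MEM@8 WB@9
I3 add r1 <- r4,r1: IF@6 ID@7 stall=2 (RAW on I2.r4 (WB@9)) EX@10 MEM@11 WB@12

Answer: 5 8 9 12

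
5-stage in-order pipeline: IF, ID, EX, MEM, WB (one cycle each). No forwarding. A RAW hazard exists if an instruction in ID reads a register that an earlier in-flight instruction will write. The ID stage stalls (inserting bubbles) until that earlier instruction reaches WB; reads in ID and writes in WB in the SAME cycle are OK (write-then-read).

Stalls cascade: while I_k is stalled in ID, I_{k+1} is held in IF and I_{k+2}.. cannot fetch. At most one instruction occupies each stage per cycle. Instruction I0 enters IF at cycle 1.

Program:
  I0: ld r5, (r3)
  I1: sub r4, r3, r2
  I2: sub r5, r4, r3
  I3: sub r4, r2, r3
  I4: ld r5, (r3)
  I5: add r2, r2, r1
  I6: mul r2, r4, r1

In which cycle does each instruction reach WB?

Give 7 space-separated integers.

I0 ld r5 <- r3: IF@1 ID@2 stall=0 (-) EX@3 MEM@4 WB@5
I1 sub r4 <- r3,r2: IF@2 ID@3 stall=0 (-) EX@4 MEM@5 WB@6
I2 sub r5 <- r4,r3: IF@3 ID@4 stall=2 (RAW on I1.r4 (WB@6)) EX@7 MEM@8 WB@9
I3 sub r4 <- r2,r3: IF@4 ID@7 stall=0 (-) EX@8 MEM@9 WB@10
I4 ld r5 <- r3: IF@7 ID@8 stall=0 (-) EX@9 MEM@10 WB@11
I5 add r2 <- r2,r1: IF@8 ID@9 stall=0 (-) EX@10 MEM@11 WB@12
I6 mul r2 <- r4,r1: IF@9 ID@10 stall=0 (-) EX@11 MEM@12 WB@13

Answer: 5 6 9 10 11 12 13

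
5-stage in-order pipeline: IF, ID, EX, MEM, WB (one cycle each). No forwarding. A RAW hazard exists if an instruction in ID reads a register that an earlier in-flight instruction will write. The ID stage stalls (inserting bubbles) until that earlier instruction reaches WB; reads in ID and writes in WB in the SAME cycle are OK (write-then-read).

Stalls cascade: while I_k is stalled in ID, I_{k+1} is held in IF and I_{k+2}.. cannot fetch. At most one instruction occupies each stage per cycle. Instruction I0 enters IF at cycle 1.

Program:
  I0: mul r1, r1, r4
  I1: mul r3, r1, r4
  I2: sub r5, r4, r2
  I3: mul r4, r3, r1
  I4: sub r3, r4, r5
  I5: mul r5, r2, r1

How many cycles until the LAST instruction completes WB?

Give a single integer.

Answer: 15

Derivation:
I0 mul r1 <- r1,r4: IF@1 ID@2 stall=0 (-) EX@3 MEM@4 WB@5
I1 mul r3 <- r1,r4: IF@2 ID@3 stall=2 (RAW on I0.r1 (WB@5)) EX@6 MEM@7 WB@8
I2 sub r5 <- r4,r2: IF@3 ID@6 stall=0 (-) EX@7 MEM@8 WB@9
I3 mul r4 <- r3,r1: IF@6 ID@7 stall=1 (RAW on I1.r3 (WB@8)) EX@9 MEM@10 WB@11
I4 sub r3 <- r4,r5: IF@7 ID@9 stall=2 (RAW on I3.r4 (WB@11)) EX@12 MEM@13 WB@14
I5 mul r5 <- r2,r1: IF@9 ID@12 stall=0 (-) EX@13 MEM@14 WB@15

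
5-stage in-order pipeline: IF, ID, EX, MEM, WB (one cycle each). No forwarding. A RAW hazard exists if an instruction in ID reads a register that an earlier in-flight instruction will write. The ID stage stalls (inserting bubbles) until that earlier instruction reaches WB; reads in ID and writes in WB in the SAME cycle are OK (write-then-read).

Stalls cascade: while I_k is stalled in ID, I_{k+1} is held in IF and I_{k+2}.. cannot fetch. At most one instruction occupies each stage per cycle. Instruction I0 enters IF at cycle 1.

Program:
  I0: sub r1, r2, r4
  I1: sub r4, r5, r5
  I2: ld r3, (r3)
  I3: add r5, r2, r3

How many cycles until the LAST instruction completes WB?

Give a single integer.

I0 sub r1 <- r2,r4: IF@1 ID@2 stall=0 (-) EX@3 MEM@4 WB@5
I1 sub r4 <- r5,r5: IF@2 ID@3 stall=0 (-) EX@4 MEM@5 WB@6
I2 ld r3 <- r3: IF@3 ID@4 stall=0 (-) EX@5 MEM@6 WB@7
I3 add r5 <- r2,r3: IF@4 ID@5 stall=2 (RAW on I2.r3 (WB@7)) EX@8 MEM@9 WB@10

Answer: 10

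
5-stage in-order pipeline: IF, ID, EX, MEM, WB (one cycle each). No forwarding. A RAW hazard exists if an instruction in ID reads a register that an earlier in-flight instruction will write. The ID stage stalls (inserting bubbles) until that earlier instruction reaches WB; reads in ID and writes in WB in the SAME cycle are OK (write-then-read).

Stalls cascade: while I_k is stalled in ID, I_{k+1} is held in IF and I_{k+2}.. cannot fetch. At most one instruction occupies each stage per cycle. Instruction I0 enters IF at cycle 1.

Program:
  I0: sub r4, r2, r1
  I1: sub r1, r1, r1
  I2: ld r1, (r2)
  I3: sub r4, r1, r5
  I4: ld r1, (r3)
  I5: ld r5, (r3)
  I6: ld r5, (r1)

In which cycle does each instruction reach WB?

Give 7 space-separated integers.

Answer: 5 6 7 10 11 12 14

Derivation:
I0 sub r4 <- r2,r1: IF@1 ID@2 stall=0 (-) EX@3 MEM@4 WB@5
I1 sub r1 <- r1,r1: IF@2 ID@3 stall=0 (-) EX@4 MEM@5 WB@6
I2 ld r1 <- r2: IF@3 ID@4 stall=0 (-) EX@5 MEM@6 WB@7
I3 sub r4 <- r1,r5: IF@4 ID@5 stall=2 (RAW on I2.r1 (WB@7)) EX@8 MEM@9 WB@10
I4 ld r1 <- r3: IF@5 ID@8 stall=0 (-) EX@9 MEM@10 WB@11
I5 ld r5 <- r3: IF@8 ID@9 stall=0 (-) EX@10 MEM@11 WB@12
I6 ld r5 <- r1: IF@9 ID@10 stall=1 (RAW on I4.r1 (WB@11)) EX@12 MEM@13 WB@14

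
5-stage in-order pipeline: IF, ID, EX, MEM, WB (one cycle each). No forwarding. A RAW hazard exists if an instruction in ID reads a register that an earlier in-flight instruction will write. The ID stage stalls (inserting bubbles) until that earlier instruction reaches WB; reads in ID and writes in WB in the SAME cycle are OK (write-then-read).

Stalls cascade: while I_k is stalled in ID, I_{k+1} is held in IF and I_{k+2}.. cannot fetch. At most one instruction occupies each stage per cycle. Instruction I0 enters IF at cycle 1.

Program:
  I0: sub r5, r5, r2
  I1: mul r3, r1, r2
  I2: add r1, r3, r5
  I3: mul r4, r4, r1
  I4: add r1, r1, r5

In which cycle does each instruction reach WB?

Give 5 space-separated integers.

Answer: 5 6 9 12 13

Derivation:
I0 sub r5 <- r5,r2: IF@1 ID@2 stall=0 (-) EX@3 MEM@4 WB@5
I1 mul r3 <- r1,r2: IF@2 ID@3 stall=0 (-) EX@4 MEM@5 WB@6
I2 add r1 <- r3,r5: IF@3 ID@4 stall=2 (RAW on I1.r3 (WB@6)) EX@7 MEM@8 WB@9
I3 mul r4 <- r4,r1: IF@4 ID@7 stall=2 (RAW on I2.r1 (WB@9)) EX@10 MEM@11 WB@12
I4 add r1 <- r1,r5: IF@7 ID@10 stall=0 (-) EX@11 MEM@12 WB@13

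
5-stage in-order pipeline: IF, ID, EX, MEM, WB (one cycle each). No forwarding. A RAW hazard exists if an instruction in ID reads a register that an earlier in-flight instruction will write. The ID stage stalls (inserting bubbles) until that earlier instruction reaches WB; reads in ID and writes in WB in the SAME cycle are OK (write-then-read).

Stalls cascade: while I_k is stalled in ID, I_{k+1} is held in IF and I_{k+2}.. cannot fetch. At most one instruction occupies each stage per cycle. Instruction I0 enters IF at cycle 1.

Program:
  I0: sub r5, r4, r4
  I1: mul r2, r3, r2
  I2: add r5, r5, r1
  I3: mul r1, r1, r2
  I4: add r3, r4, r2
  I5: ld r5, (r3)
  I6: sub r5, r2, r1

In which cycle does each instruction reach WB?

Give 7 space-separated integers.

I0 sub r5 <- r4,r4: IF@1 ID@2 stall=0 (-) EX@3 MEM@4 WB@5
I1 mul r2 <- r3,r2: IF@2 ID@3 stall=0 (-) EX@4 MEM@5 WB@6
I2 add r5 <- r5,r1: IF@3 ID@4 stall=1 (RAW on I0.r5 (WB@5)) EX@6 MEM@7 WB@8
I3 mul r1 <- r1,r2: IF@4 ID@6 stall=0 (-) EX@7 MEM@8 WB@9
I4 add r3 <- r4,r2: IF@6 ID@7 stall=0 (-) EX@8 MEM@9 WB@10
I5 ld r5 <- r3: IF@7 ID@8 stall=2 (RAW on I4.r3 (WB@10)) EX@11 MEM@12 WB@13
I6 sub r5 <- r2,r1: IF@8 ID@11 stall=0 (-) EX@12 MEM@13 WB@14

Answer: 5 6 8 9 10 13 14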